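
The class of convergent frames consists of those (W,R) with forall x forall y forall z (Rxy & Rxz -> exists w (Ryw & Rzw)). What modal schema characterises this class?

This is convergence; the standard corresponding axiom is .2: ◇□p → □◇p.

◇□p → □◇p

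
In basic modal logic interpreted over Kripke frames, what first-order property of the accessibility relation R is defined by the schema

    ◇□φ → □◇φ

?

Convergence

Suppose ◇□φ→□◇φ is valid. Take Rxy, Rxz and set V(φ)={w : Ryw}. Then □φ at y so ◇□φ at x, so □◇φ at x, so ◇φ at z, giving w with Rzw and Ryw.
Conversely, any frame satisfying ∀x ∀y ∀z (Rxy ∧ Rxz → ∃w (Ryw ∧ Rzw)) validates the schema.
So the correspondent is convergence.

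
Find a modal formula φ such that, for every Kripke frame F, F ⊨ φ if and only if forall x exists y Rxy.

A defining formula is □p → ◇p (the D axiom).
Suppose □p→◇p is valid. At any x set V(p)=W. Then □p at x, so ◇p at x, so x has a successor.

□p → ◇p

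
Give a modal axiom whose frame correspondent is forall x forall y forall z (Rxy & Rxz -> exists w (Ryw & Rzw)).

◇□q → □◇q

This is convergence; the standard corresponding axiom is .2: ◇□q → □◇q.
Suppose ◇□q→□◇q is valid. Take Rxy, Rxz and set V(q)={w : Ryw}. Then □q at y so ◇□q at x, so □◇q at x, so ◇q at z, giving w with Rzw and Ryw.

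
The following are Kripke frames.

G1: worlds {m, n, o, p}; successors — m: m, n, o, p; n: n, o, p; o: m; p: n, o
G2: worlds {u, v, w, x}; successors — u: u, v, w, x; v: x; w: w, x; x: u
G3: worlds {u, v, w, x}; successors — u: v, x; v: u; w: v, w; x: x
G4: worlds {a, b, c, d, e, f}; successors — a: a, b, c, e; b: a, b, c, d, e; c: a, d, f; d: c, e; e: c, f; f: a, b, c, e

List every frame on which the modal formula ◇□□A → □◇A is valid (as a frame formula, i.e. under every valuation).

The schema corresponds to a generalized confluence (Geach) condition: ∀x ∀y ∀z ((xRy ∧ xRz) → ∃w (yR²w ∧ zRw)).
G1: condition met.
G2: fails — uRv, uRv but no t with vR²t and vRt.
G3: fails — uRv, uRv but no t with vR²t and vRt.
G4: condition met.

G1, G4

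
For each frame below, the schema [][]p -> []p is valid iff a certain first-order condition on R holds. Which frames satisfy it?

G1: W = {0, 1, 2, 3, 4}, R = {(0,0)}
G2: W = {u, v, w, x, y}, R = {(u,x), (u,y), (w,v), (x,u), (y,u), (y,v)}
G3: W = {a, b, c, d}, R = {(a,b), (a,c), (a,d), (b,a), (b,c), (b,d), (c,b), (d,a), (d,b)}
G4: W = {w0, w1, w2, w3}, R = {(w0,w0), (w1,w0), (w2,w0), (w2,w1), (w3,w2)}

G1

Frame correspondent (Sahlqvist): forall x forall y (Rxy -> exists z (Rxz & Rzy)) — i.e. density.
G1: condition met.
G2: fails — Rxu but no z with Rxz and Rzu.
G3: fails — Rcb but no z with Rcz and Rzb.
G4: fails — Rw3w2 but no z with Rw3z and Rzw2.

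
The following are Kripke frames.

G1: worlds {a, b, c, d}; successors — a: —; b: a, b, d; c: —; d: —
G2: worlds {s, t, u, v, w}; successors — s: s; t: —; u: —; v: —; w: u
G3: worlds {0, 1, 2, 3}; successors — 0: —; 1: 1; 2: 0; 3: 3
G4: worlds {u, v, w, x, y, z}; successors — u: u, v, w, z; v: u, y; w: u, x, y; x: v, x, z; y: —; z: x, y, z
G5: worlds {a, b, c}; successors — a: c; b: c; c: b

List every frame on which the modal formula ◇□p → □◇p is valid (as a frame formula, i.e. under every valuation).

The schema corresponds to convergence: ∀x ∀y ∀z (Rxy ∧ Rxz → ∃w (Ryw ∧ Rzw)).
G1: fails — Rbd and Rbd but d and d have no common successor.
G2: fails — Rwu and Rwu but u and u have no common successor.
G3: fails — R20 and R20 but 0 and 0 have no common successor.
G4: fails — Rvu and Rvy but u and y have no common successor.
G5: satisfies the condition.

G5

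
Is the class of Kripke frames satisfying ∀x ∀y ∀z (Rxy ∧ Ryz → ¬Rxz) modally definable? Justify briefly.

Modal frame validity is preserved under surjective bounded morphisms.
The 3-cycle (worlds w0,w1,w2 with w0→w1→w2→w0) is intransitive. Mapping every world to a single reflexive point • is a surjective bounded morphism; the reflexive point is not intransitive (R••∧R•• but R••).
So no modal formula (or set of formulas) defines exactly the intransitive frames.

Not modally definable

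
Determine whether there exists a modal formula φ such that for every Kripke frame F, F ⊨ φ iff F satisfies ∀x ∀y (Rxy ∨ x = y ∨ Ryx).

No — not modally definable

If a class were modally definable it would be closed under disjoint unions (Goldblatt–Thomason).
Take 3 disjoint single-world reflexive frames: each is trivially connected, but their disjoint union has 3 worlds with no edge between distinct components, so it is not connected.
So the class is not modally definable.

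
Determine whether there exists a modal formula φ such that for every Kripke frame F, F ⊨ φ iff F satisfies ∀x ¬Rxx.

Not modally definable

Any modally definable frame class is closed under surjective bounded morphisms.
The 2-cycle (worlds w0,w1 with w0→w1→w0) is irreflexive, and the map sending every world to a single reflexive point • is a surjective bounded morphism (forth: every edge maps to (•,•); back: every world has a successor). So any modal formula valid on the 2-cycle is also valid on the reflexive point, which is not irreflexive.
So no modal formula (or set of formulas) defines exactly the irreflexive frames.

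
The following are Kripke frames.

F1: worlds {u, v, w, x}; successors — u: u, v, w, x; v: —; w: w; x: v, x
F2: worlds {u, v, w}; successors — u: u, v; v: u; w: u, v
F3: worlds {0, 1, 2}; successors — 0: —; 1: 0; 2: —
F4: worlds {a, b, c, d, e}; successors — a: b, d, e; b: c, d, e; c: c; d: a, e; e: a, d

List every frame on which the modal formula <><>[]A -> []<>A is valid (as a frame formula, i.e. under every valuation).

F2, F3

The schema corresponds to a generalized confluence (Geach) condition: forall x forall y forall z ((x R^2 y & xRz) -> exists w (yRw & zRw)).
F1: fails — uR²u, uRv but no t with uRt and vRt.
F2: ✓.
F3: ✓.
F4: fails — aR²c, aRd but no w with cRw and dRw.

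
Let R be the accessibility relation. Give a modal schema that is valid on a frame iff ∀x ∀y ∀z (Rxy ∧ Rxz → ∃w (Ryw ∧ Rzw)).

◇□p → □◇p

A defining formula is ◇□p → □◇p (the .2 axiom).
Suppose ◇□p→□◇p is valid. Take Rxy, Rxz and set V(p)={w : Ryw}. Then □p at y so ◇□p at x, so □◇p at x, so ◇p at z, giving w with Rzw and Ryw.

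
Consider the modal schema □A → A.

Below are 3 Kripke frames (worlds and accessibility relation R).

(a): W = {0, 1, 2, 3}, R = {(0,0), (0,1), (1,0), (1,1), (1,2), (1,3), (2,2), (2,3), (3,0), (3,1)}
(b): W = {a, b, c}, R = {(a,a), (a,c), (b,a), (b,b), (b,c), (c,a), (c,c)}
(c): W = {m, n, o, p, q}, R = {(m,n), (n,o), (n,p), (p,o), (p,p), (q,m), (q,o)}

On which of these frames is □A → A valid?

This is the axiom for reflexivity; its first-order frame correspondent is ∀x Rxx.
(a): fails — world 3 does not see itself.
(b): satisfies the condition.
(c): fails — world m does not see itself.
Valid on: (b).

(b)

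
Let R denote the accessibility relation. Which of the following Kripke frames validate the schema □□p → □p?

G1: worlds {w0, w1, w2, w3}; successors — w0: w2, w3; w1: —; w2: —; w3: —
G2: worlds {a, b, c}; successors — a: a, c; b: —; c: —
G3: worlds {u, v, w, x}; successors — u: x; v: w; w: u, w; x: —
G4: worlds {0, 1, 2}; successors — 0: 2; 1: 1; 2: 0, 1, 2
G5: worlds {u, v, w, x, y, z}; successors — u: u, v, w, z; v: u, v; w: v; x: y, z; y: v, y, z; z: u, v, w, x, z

G2, G4, G5

The schema corresponds to density: ∀x ∀y (Rxy → ∃z (Rxz ∧ Rzy)).
G1: fails — Rw0w2 but no z with Rw0z and Rzw2.
G2: holds.
G3: fails — Rux but no z with Ruz and Rzx.
G4: holds.
G5: holds.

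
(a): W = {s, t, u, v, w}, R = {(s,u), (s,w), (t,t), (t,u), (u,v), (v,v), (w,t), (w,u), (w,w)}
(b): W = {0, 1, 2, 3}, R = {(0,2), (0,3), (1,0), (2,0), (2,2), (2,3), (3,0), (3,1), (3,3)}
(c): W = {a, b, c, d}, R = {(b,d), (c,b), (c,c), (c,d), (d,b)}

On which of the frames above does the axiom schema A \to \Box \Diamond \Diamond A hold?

(b)

This is the axiom for a generalized confluence (Geach) condition; its first-order frame correspondent is \forall x \forall z (xRz \to \exists w (x = w \wedge z R^2 w)).
(a): fails — sRu but no w* with s=w* and uR²w*.
(b): holds.
(c): fails — bRd but no w with b=w and dR²w.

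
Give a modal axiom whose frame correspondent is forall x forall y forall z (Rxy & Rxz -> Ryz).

◇r → □◇r

A defining formula is ◇r → □◇r (the 5 axiom).
Suppose ◇r→□◇r is valid. Take Rxy, Rxz and set V(r)={y}. Then ◇r at x, so □◇r at x, so ◇r at z, so some w with Rzw has r; w=y, i.e. Rzy. By symmetry of the argument, Ryz.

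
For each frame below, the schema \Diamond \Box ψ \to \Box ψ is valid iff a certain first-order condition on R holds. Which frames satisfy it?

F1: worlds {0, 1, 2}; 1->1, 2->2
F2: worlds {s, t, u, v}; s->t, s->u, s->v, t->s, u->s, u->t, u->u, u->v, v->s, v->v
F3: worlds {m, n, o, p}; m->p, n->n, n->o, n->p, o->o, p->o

Frame correspondent (Sahlqvist): \forall x \forall y \forall z (Rxy \wedge Rxz \to Ryz) — i.e. the Euclidean property.
F1: holds.
F2: fails — Rsv and Rsu but not Rvu.
F3: fails — Rmp and Rmp but not Rpp.

F1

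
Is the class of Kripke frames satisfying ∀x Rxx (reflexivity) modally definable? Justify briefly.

Yes, by □p → p

Yes: it is reflexivity, defined by the T schema □p → p.
Suppose □p→p is valid. At any x set V(p)={w : Rxw}. Then □p holds at x, so p holds at x, i.e. Rxx.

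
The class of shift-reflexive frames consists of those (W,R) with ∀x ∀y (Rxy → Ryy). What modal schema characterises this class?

□(□q → q)

The condition is shift-reflexivity. The T□ schema □(□q → q) defines it.
Suppose □(□q→q) is valid. Take Rxy and set V(q)={w : Ryw}. Then at y, □q holds; since □(□q→q) at x, □q→q at y, so q at y, i.e. Ryy.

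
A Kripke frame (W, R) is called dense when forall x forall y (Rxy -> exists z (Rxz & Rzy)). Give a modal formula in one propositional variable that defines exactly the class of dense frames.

□□ψ → □ψ

The condition is density. The C4 schema □□ψ → □ψ defines it.
Suppose □□ψ→□ψ is valid. Take Rxy and set V(ψ)={w : xR²w}. Then □□ψ at x, so □ψ at x, so ψ at y, i.e. ∃z(Rxz∧Rzy).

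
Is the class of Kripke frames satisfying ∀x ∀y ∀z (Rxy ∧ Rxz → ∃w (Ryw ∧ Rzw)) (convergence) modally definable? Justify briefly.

Definable; ◇□r → □◇r defines it

The condition is convergence. A defining modal formula is ◇□r → □◇r.
Suppose ◇□r→□◇r is valid. Take Rxy, Rxz and set V(r)={w : Ryw}. Then □r at y so ◇□r at x, so □◇r at x, so ◇r at z, giving w with Rzw and Ryw.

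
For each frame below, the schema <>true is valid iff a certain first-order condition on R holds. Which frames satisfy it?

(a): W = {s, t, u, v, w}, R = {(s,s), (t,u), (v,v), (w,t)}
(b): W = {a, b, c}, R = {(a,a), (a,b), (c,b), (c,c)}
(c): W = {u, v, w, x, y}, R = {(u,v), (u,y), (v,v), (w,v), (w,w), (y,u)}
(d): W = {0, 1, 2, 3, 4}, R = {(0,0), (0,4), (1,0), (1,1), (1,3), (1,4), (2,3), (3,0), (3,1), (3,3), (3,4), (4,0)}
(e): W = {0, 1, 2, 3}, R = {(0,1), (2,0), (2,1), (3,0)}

This is the axiom for seriality; its first-order frame correspondent is forall x exists y Rxy.
(a): fails — world u has no successor.
(b): fails — world b has no successor.
(c): fails — world x has no successor.
(d): holds.
(e): fails — world 1 has no successor.
Valid on: (d).

(d)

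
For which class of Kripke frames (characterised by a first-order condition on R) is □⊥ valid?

□⊥ is valid iff no world has any successor (otherwise □⊥ fails at any world with one).
The converse is a direct semantic check.
So the correspondent is emptiness of R.

emptiness of R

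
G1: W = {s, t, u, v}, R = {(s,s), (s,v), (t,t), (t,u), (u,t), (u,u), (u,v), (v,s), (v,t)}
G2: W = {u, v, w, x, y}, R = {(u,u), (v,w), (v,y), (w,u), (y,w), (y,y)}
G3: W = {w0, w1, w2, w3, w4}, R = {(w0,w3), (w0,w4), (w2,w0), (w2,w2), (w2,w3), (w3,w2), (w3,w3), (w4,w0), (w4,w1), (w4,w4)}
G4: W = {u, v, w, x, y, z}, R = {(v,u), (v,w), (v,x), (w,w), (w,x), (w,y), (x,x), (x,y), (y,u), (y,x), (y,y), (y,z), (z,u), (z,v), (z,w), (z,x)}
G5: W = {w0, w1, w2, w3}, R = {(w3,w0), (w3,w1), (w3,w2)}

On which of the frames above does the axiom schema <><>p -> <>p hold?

G5

This is the axiom for transitivity; its first-order frame correspondent is forall x forall y forall z (Rxy & Ryz -> Rxz).
G1: fails — Ruv and Rvs but not Rus.
G2: fails — Rvw and Rwu but not Rvu.
G3: fails — Rw0w4 and Rw4w1 but not Rw0w1.
G4: fails — Rzx and Rxy but not Rzy.
G5: satisfies the condition.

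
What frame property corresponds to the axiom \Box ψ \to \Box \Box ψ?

transitivity: \forall x \forall y \forall z (Rxy \wedge Ryz \to Rxz)

Suppose □ψ→□□ψ is valid. Take Rxy, Ryz and set V(ψ)={w : Rxw}. Then □ψ at x, so □□ψ at x, so □ψ at y, so ψ at z, i.e. Rxz.
The converse is a direct semantic check.
Frame condition: \forall x \forall y \forall z (Rxy \wedge Ryz \to Rxz).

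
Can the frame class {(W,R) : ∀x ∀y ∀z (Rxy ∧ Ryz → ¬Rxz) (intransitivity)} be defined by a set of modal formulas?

Modal frame validity is preserved under surjective bounded morphisms.
The 5-cycle (worlds s,t,u,v,w with s→t→u→v→w→s) is intransitive. Mapping every world to a single reflexive point • is a surjective bounded morphism; the reflexive point is not intransitive (R••∧R•• but R••).
So no modal formula (or set of formulas) defines exactly the intransitive frames.

No — not modally definable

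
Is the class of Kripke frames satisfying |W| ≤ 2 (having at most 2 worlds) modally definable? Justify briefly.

Modal frame validity is preserved under disjoint unions.
Any modal formula valid on each of 3 disjoint one-world frames is valid on their disjoint union (validity is preserved under disjoint unions). Each one-world frame has |W|=1≤2, but the union has |W|=3.
So the class is not modally definable.

No — not modally definable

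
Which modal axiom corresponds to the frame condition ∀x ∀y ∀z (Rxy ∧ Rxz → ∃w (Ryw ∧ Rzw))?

This is convergence; the standard corresponding axiom is .2: ◇□q → □◇q.

◇□q → □◇q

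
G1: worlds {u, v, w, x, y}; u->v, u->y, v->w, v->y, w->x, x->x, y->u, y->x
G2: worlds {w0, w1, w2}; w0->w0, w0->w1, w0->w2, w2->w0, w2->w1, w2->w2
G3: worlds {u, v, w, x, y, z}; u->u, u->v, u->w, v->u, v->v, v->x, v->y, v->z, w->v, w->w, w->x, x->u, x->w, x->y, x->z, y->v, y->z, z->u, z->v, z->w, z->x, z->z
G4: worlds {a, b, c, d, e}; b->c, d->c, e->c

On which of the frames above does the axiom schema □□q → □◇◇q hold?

G1, G3

This is the axiom for a generalized confluence (Geach) condition; its first-order frame correspondent is ∀x ∀z (xRz → ∃w (xR²w ∧ zR²w)).
G1: ✓.
G2: fails — w0Rw1 but no w with w0R²w and w1R²w.
G3: ✓.
G4: fails — bRc but no w with bR²w and cR²w.
Valid on: G1, G3.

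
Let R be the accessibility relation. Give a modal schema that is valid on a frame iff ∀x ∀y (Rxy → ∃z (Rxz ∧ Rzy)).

□□ψ → □ψ

A defining formula is □□ψ → □ψ (the C4 axiom).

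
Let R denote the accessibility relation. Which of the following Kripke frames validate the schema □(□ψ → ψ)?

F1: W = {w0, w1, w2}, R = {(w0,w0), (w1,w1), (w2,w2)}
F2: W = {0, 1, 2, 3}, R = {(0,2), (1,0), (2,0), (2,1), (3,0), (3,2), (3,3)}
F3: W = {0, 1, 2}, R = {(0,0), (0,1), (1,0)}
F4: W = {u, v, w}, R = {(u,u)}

F1, F4

Frame correspondent (Sahlqvist): ∀x ∀y (Rxy → Ryy) — i.e. shift-reflexivity.
F1: condition met.
F2: fails — R10 but not R00.
F3: fails — R01 but not R11.
F4: condition met.
Valid on: F1, F4.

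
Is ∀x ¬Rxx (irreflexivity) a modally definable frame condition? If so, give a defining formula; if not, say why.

Modal frame validity is preserved under surjective bounded morphisms.
The 3-cycle (worlds 0,1,2 with 0→1→2→0) is irreflexive, and the map sending every world to a single reflexive point • is a surjective bounded morphism (forth: every edge maps to (•,•); back: every world has a successor). So any modal formula valid on the 3-cycle is also valid on the reflexive point, which is not irreflexive.
Hence irreflexivity is not modally definable.

No — not modally definable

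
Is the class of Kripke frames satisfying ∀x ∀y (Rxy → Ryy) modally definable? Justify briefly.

Yes: it is shift-reflexivity, defined by the T□ schema □(□q → q).
Suppose □(□q→q) is valid. Take Rxy and set V(q)={w : Ryw}. Then at y, □q holds; since □(□q→q) at x, □q→q at y, so q at y, i.e. Ryy.

Definable; □(□q → q) defines it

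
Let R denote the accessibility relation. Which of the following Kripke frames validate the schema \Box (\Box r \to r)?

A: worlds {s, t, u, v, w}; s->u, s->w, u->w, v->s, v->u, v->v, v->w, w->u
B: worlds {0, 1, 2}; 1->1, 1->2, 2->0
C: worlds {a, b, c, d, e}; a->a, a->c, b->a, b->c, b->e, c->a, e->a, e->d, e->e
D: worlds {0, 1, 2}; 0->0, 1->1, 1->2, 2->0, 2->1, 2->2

Frame correspondent (Sahlqvist): \forall x \forall y (Rxy \to Ryy) — i.e. shift-reflexivity.
A: fails — Ruw but not Rww.
B: fails — R12 but not R22.
C: fails — Rbc but not Rcc.
D: satisfies the condition.

D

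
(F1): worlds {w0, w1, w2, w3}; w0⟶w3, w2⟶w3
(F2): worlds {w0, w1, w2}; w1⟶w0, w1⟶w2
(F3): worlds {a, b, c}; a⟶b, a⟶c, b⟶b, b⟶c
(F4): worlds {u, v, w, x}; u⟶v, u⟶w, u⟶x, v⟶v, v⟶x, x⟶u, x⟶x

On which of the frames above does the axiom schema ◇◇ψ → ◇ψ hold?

(F1), (F2), (F3)

The schema corresponds to transitivity: ∀x ∀y ∀z (Rxy ∧ Ryz → Rxz).
(F1): satisfies the condition.
(F2): satisfies the condition.
(F3): satisfies the condition.
(F4): fails — Rvx and Rxu but not Rvu.
Valid on: (F1), (F2), (F3).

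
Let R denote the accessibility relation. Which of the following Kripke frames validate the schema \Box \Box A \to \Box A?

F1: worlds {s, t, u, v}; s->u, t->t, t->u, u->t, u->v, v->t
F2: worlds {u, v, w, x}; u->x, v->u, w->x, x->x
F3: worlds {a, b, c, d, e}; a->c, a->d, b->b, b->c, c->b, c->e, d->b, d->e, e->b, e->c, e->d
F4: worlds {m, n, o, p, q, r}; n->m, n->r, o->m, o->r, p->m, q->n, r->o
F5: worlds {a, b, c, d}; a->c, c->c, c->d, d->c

F5

The schema corresponds to density: \forall x \forall y (Rxy \to \exists z (Rxz \wedge Rzy)).
F1: fails — Ruv but no z with Ruz and Rzv.
F2: fails — Rvu but no z with Rvz and Rzu.
F3: fails — Rde but no z with Rdz and Rze.
F4: fails — Rnr but no z with Rnz and Rzr.
F5: condition met.
Valid on: F5.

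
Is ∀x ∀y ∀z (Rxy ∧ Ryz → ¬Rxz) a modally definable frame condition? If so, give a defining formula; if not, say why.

No — not modally definable

If a class were modally definable it would be closed under surjective bounded morphisms (Goldblatt–Thomason).
The 7-cycle (worlds 0,1,2,3,4,5,6 with 0→1→2→3→4→5→6→0) is intransitive. Mapping every world to a single reflexive point • is a surjective bounded morphism; the reflexive point is not intransitive (R••∧R•• but R••).
Hence intransitivity is not modally definable.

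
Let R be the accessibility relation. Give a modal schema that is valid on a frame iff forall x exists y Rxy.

A defining formula is □p → ◇p (the D axiom).
Suppose □p→◇p is valid. At any x set V(p)=W. Then □p at x, so ◇p at x, so x has a successor.

□p → ◇p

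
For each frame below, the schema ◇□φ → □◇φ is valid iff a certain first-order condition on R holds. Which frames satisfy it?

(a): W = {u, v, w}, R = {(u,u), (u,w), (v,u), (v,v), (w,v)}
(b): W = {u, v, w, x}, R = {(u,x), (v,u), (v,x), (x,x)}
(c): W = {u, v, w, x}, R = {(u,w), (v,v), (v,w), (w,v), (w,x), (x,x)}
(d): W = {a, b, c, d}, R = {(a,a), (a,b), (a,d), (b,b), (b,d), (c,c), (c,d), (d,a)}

The schema corresponds to convergence: ∀x ∀y ∀z (Rxy ∧ Rxz → ∃w (Ryw ∧ Rzw)).
(a): fails — Ruw and Ruu but w and u have no common successor.
(b): holds.
(c): fails — Rwx and Rwv but x and v have no common successor.
(d): fails — Rab and Rad but b and d have no common successor.
Valid on: (b).

(b)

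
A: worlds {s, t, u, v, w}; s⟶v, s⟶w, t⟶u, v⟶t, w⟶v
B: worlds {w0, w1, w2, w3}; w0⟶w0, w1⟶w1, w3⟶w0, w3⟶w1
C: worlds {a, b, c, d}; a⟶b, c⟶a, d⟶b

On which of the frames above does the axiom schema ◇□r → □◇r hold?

This is the axiom for convergence; its first-order frame correspondent is ∀x ∀y ∀z (Rxy ∧ Rxz → ∃w (Ryw ∧ Rzw)).
A: fails — Rsv and Rsw but v and w have no common successor.
B: fails — Rw3w1 and Rw3w0 but w1 and w0 have no common successor.
C: fails — Rab and Rab but b and b have no common successor.
Valid on no frame.

none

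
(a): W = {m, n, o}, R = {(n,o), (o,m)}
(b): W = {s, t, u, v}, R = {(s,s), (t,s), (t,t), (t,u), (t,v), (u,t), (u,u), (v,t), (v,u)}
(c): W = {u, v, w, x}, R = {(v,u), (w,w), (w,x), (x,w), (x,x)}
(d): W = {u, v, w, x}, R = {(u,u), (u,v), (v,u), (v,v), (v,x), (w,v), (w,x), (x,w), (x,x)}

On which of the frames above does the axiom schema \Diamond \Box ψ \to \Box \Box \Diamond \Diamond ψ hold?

Frame correspondent (Sahlqvist): \forall x \forall y \forall z ((xRy \wedge x R^2 z) \to \exists w (yRw \wedge z R^2 w)) — i.e. a generalized confluence (Geach) condition.
(a): fails — nRo, nR²m but no w with oRw and mR²w.
(b): fails — tRu, tR²s but no w with uRw and sR²w.
(c): satisfies the condition.
(d): satisfies the condition.
Valid on: (c), (d).

(c), (d)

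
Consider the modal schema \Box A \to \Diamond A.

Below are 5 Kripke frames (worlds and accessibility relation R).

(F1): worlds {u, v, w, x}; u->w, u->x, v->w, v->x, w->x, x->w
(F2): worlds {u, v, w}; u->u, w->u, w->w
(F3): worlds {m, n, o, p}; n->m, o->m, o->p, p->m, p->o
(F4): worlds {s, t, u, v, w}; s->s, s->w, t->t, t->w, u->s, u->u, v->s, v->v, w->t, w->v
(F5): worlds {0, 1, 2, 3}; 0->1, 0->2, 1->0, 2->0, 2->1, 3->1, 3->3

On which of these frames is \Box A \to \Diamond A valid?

Frame correspondent (Sahlqvist): \forall x \exists y Rxy — i.e. seriality.
(F1): ✓.
(F2): fails — world v has no successor.
(F3): fails — world m has no successor.
(F4): ✓.
(F5): ✓.
Valid on: (F1), (F4), (F5).

(F1), (F4), (F5)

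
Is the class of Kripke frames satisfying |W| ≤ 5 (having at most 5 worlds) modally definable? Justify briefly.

Any modally definable frame class is closed under disjoint unions.
Any modal formula valid on each of 6 disjoint one-world frames is valid on their disjoint union (validity is preserved under disjoint unions). Each one-world frame has |W|=1≤5, but the union has |W|=6.
Hence having at most 5 worlds is not modally definable.

Not modally definable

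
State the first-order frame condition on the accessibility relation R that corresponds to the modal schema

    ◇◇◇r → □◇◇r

∀x ∀y ∀z ((xR³y ∧ xRz) → ∃w (y = w ∧ zR²w))

This is a Sahlqvist (Geach-type) schema ◇^3□^0r → □^1◇^2r.
Minimal-valuation argument: fix x; take any y with xR^3y and any z with xR^1z. Set V(r) to the set of worlds R-reachable from y in exactly 0 steps. Then □^0r holds at y, so the antecedent holds at x; validity forces ◇^2r at z, giving a w with zR^2w and yR^0w.
First-order correspondent: ∀x ∀y ∀z ((xR³y ∧ xRz) → ∃w (y = w ∧ zR²w)).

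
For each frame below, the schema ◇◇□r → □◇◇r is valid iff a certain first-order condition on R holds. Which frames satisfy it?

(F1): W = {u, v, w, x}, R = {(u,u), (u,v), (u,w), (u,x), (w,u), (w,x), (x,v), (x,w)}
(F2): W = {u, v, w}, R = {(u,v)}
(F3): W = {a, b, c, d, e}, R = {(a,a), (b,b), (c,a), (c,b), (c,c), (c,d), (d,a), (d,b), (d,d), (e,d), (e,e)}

The schema corresponds to a generalized confluence (Geach) condition: ∀x ∀y ∀z ((xR²y ∧ xRz) → ∃w (yRw ∧ zR²w)).
(F1): fails — uR²u, uRv but no t with uRt and vR²t.
(F2): holds.
(F3): fails — cR²a, cRb but no w with aRw and bR²w.

(F2)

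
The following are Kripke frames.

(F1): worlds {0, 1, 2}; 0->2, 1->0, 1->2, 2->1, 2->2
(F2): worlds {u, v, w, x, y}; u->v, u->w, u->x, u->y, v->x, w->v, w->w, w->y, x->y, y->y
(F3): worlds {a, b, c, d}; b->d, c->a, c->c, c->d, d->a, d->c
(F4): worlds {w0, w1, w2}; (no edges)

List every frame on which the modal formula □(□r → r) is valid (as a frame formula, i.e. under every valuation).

The schema corresponds to shift-reflexivity: ∀x ∀y (Rxy → Ryy).
(F1): fails — R10 but not R00.
(F2): fails — Ruv but not Rvv.
(F3): fails — Rcd but not Rdd.
(F4): holds.

(F4)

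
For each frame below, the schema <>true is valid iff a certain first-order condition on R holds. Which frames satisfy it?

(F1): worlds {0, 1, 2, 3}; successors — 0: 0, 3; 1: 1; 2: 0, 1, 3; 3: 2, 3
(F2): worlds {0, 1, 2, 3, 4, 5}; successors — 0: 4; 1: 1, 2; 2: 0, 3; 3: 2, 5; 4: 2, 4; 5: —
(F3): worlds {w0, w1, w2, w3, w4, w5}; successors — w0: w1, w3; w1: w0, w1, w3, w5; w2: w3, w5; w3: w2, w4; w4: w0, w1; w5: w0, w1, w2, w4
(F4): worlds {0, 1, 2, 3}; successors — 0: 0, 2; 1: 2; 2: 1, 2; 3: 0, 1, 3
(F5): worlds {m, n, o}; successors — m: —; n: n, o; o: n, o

(F1), (F3), (F4)

This is the axiom for seriality; its first-order frame correspondent is forall x exists y Rxy.
(F1): satisfies the condition.
(F2): fails — world 5 has no successor.
(F3): satisfies the condition.
(F4): satisfies the condition.
(F5): fails — world m has no successor.
Valid on: (F1), (F3), (F4).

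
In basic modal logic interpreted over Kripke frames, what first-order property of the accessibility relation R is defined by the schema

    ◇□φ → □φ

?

The Euclidean property

Equivalently (dual form): ◇φ → □◇φ.
Suppose ◇φ→□◇φ is valid. Take Rxy, Rxz and set V(φ)={y}. Then ◇φ at x, so □◇φ at x, so ◇φ at z, so some w with Rzw has φ; w=y, i.e. Rzy. By symmetry of the argument, Ryz.
The converse is a direct semantic check.
So the correspondent is the Euclidean property.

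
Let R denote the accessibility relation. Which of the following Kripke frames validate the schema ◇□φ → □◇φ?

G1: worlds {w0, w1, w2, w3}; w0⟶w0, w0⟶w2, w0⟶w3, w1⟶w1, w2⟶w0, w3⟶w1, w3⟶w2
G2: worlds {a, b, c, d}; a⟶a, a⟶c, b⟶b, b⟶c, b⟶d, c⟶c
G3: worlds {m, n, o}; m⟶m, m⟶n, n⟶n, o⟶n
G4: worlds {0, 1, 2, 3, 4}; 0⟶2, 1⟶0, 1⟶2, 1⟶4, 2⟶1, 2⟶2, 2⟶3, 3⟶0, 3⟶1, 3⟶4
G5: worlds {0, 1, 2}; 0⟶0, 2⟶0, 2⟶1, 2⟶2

This is the axiom for convergence; its first-order frame correspondent is ∀x ∀y ∀z (Rxy ∧ Rxz → ∃w (Ryw ∧ Rzw)).
G1: fails — Rw0w2 and Rw0w3 but w2 and w3 have no common successor.
G2: fails — Rbc and Rbd but c and d have no common successor.
G3: condition met.
G4: fails — R10 and R14 but 0 and 4 have no common successor.
G5: fails — R22 and R21 but 2 and 1 have no common successor.
Valid on: G3.

G3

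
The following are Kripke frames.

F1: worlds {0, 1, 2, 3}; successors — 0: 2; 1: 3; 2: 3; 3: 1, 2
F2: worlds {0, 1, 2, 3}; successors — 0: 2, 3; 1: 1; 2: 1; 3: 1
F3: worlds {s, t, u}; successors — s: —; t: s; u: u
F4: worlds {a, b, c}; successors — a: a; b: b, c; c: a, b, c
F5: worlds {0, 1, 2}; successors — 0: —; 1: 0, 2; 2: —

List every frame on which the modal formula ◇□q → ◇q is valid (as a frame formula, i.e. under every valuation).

F4

This is the axiom for a generalized confluence (Geach) condition; its first-order frame correspondent is ∀x ∀y (xRy → ∃w (yRw ∧ xRw)).
F1: fails — 0R2 but no w with 2Rw and 0Rw.
F2: fails — 0R2 but no w with 2Rw and 0Rw.
F3: fails — tRs but no w with sRw and tRw.
F4: condition met.
F5: fails — 1R0 but no w with 0Rw and 1Rw.
Valid on: F4.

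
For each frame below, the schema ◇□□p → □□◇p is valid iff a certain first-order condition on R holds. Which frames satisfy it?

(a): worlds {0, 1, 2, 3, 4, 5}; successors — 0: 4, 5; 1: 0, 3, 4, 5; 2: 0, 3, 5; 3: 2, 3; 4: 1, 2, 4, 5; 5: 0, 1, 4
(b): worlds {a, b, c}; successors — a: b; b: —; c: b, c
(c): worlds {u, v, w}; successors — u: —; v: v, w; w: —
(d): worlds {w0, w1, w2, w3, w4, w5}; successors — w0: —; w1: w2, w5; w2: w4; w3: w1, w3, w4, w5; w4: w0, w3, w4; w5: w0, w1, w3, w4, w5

The schema corresponds to a generalized confluence (Geach) condition: ∀x ∀y ∀z ((xRy ∧ xR²z) → ∃w (yR²w ∧ zRw)).
(a): satisfies the condition.
(b): fails — cRb, cR²b but no w with bR²w and bRw.
(c): fails — vRv, vR²w but no t with vR²t and wRt.
(d): fails — w1Rw2, w1R²w0 but no w with w2R²w and w0Rw.
Valid on: (a).

(a)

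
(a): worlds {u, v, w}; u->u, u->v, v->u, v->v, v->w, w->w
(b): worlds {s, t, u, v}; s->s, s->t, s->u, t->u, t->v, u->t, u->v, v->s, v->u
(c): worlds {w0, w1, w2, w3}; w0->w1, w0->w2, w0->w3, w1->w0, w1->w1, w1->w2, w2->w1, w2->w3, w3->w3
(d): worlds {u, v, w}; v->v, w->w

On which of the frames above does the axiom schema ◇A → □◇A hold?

(d)

This is the axiom for the Euclidean property; its first-order frame correspondent is ∀x ∀y ∀z (Rxy ∧ Rxz → Ryz).
(a): fails — Rvw and Rvv but not Rwv.
(b): fails — Rsu and Rsu but not Ruu.
(c): fails — Rw0w1 and Rw0w3 but not Rw1w3.
(d): condition met.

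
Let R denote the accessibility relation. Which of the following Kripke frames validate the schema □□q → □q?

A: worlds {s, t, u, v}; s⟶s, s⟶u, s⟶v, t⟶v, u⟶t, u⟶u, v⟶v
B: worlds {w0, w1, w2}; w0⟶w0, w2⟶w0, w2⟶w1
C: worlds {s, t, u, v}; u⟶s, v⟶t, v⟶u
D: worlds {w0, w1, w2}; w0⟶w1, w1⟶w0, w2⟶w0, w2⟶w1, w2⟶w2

A

The schema corresponds to density: ∀x ∀y (Rxy → ∃z (Rxz ∧ Rzy)).
A: holds.
B: fails — Rw2w1 but no z with Rw2z and Rzw1.
C: fails — Rus but no z with Ruz and Rzs.
D: fails — Rw1w0 but no z with Rw1z and Rzw0.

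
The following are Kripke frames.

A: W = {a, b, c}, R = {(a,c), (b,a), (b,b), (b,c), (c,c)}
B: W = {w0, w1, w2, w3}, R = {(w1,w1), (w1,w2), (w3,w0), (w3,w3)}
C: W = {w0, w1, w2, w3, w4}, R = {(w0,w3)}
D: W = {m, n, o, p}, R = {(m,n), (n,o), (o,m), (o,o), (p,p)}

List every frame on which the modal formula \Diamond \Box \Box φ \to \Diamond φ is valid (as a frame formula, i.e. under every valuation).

A

Frame correspondent (Sahlqvist): \forall x \forall y (xRy \to \exists w (y R^2 w \wedge xRw)) — i.e. a generalized confluence (Geach) condition.
A: satisfies the condition.
B: fails — w1Rw2 but no w with w2R²w and w1Rw.
C: fails — w0Rw3 but no w with w3R²w and w0Rw.
D: fails — mRn but no w with nR²w and mRw.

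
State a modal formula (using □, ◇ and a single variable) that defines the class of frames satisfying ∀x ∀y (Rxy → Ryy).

This is shift-reflexivity; the standard corresponding axiom is T□: □(□p → p).

□(□p → p)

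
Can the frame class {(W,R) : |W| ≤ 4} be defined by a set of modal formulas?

Modal frame validity is preserved under disjoint unions.
Any modal formula valid on each of 5 disjoint one-world frames is valid on their disjoint union (validity is preserved under disjoint unions). Each one-world frame has |W|=1≤4, but the union has |W|=5.
So the class is not modally definable.

Not definable by any modal formula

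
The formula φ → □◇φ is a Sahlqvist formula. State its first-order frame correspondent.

symmetry

Suppose φ→□◇φ is valid. Take Rxy and set V(φ)={x}. Then φ at x, so □◇φ at x, so ◇φ at y, so some z with Ryz has φ; z=x, i.e. Ryx.
The converse is a direct semantic check.
So the correspondent is symmetry.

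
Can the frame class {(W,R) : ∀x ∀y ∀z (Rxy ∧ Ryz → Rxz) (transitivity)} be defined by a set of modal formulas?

Yes: it is transitivity, defined by the 4 schema □r → □□r.

Yes — defined by □r → □□r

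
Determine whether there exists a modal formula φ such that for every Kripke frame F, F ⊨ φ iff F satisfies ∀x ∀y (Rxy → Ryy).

The condition is shift-reflexivity. A defining modal formula is □(□q → q).

Yes, by □(□q → q)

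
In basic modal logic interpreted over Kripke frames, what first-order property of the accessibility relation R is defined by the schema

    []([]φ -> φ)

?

Shift-reflexivity

This is the T□ axiom.
It corresponds to shift-reflexivity: forall x forall y (Rxy -> Ryy).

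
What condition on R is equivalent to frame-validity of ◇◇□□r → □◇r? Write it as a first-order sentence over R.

∀x ∀y ∀z ((xR²y ∧ xRz) → ∃w (yR²w ∧ zRw))

This is a Sahlqvist (Geach-type) schema ◇^2□^2r → □^1◇^1r.
Minimal-valuation argument: fix x; take any y with xR^2y and any z with xR^1z. Set V(r) to the set of worlds R-reachable from y in exactly 2 steps. Then □^2r holds at y, so the antecedent holds at x; validity forces ◇^1r at z, giving a w with zR^1w and yR^2w.
First-order correspondent: ∀x ∀y ∀z ((xR²y ∧ xRz) → ∃w (yR²w ∧ zRw)).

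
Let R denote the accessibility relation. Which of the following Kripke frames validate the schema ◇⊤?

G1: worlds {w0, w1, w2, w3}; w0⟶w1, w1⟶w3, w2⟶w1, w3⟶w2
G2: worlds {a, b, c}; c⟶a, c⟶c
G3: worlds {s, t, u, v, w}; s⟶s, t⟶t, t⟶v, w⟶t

Frame correspondent (Sahlqvist): ∀x ∃y Rxy — i.e. seriality.
G1: condition met.
G2: fails — world a has no successor.
G3: fails — world u has no successor.
Valid on: G1.

G1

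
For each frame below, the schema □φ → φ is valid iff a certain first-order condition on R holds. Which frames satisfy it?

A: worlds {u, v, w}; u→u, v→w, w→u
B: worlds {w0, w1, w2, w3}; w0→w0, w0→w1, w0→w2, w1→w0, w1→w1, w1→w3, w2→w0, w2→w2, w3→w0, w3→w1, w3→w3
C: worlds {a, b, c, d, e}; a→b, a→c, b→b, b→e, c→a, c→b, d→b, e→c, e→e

B

This is the axiom for reflexivity; its first-order frame correspondent is ∀x Rxx.
A: fails — world v does not see itself.
B: holds.
C: fails — world a does not see itself.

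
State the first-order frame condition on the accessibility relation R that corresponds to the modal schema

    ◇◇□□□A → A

∀x ∀y (xR²y → ∃w (yR³w ∧ x = w))

This is a Sahlqvist (Geach-type) schema ◇^2□^3A → □^0◇^0A.
Minimal-valuation argument: fix x; take any y with xR^2y and any z with xR^0z. Set V(A) to the set of worlds R-reachable from y in exactly 3 steps. Then □^3A holds at y, so the antecedent holds at x; validity forces ◇^0A at z, giving a w with zR^0w and yR^3w.
First-order correspondent: ∀x ∀y (xR²y → ∃w (yR³w ∧ x = w)).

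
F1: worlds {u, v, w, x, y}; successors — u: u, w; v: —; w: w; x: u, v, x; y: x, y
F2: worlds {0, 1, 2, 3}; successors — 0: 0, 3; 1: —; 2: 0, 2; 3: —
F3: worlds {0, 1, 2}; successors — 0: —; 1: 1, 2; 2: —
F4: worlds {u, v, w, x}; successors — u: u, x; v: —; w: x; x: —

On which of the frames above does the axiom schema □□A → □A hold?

This is the axiom for density; its first-order frame correspondent is ∀x ∀y (Rxy → ∃z (Rxz ∧ Rzy)).
F1: condition met.
F2: condition met.
F3: condition met.
F4: fails — Rwx but no z with Rwz and Rzx.
Valid on: F1, F2, F3.

F1, F2, F3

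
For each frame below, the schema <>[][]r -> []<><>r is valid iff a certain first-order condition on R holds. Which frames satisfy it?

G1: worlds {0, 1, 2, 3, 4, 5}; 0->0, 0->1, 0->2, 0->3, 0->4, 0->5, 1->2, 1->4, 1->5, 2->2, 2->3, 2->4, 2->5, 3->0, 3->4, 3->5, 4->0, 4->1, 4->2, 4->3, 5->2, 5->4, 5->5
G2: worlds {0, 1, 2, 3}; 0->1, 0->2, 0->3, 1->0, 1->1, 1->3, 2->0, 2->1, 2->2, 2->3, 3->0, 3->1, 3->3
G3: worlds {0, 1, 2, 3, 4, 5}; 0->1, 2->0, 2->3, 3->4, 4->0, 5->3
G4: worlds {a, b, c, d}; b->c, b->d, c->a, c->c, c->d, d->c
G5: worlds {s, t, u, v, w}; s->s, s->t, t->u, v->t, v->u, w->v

G1, G2

The schema corresponds to a generalized confluence (Geach) condition: forall x forall y forall z ((xRy & xRz) -> exists w (y R^2 w & z R^2 w)).
G1: satisfies the condition.
G2: satisfies the condition.
G3: fails — 0R1, 0R1 but no w with 1R²w and 1R²w.
G4: fails — cRa, cRa but no w with aR²w and aR²w.
G5: fails — sRs, sRt but no w* with sR²w* and tR²w*.
Valid on: G1, G2.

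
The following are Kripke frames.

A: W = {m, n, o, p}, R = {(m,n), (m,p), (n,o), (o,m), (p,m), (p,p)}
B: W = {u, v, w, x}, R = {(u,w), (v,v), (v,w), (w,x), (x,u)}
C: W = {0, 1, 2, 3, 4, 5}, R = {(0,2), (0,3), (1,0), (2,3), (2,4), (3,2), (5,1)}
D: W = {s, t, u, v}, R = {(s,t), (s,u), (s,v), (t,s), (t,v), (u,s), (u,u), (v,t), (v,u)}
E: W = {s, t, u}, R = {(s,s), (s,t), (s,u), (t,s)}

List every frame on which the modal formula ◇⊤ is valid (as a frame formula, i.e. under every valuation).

A, B, D

This is the axiom for seriality; its first-order frame correspondent is ∀x ∃y Rxy.
A: ✓.
B: ✓.
C: fails — world 4 has no successor.
D: ✓.
E: fails — world u has no successor.
Valid on: A, B, D.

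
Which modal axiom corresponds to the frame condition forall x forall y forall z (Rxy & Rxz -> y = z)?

This is partial functionality; the standard corresponding axiom is CD: ◇s → □s.

◇s → □s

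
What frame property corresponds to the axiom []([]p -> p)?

This is the T□ axiom.
It corresponds to shift-reflexivity: forall x forall y (Rxy -> Ryy).

Shift-reflexivity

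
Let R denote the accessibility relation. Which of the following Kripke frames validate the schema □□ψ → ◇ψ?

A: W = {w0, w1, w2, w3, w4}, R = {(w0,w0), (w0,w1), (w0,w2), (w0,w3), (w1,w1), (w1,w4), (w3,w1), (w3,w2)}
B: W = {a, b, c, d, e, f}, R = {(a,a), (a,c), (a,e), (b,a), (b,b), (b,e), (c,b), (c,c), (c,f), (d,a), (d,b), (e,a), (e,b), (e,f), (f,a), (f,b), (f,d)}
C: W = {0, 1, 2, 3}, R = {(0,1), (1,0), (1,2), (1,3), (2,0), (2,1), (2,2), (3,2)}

B

Frame correspondent (Sahlqvist): ∀x ∃w (xR²w ∧ xRw) — i.e. a generalized confluence (Geach) condition.
A: fails — at w2 but no w with w2R²w and w2Rw.
B: satisfies the condition.
C: fails — at 0 but no w with 0R²w and 0Rw.
Valid on: B.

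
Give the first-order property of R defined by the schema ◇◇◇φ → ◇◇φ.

This is a Sahlqvist (Geach-type) schema ◇^3□^0φ → □^0◇^2φ.
Minimal-valuation argument: fix x; take any y with xR^3y and any z with xR^0z. Set V(φ) to the set of worlds R-reachable from y in exactly 0 steps. Then □^0φ holds at y, so the antecedent holds at x; validity forces ◇^2φ at z, giving a w with zR^2w and yR^0w.
First-order correspondent: ∀x ∀y (xR³y → ∃w (y = w ∧ xR²w)).

∀x ∀y (xR³y → ∃w (y = w ∧ xR²w))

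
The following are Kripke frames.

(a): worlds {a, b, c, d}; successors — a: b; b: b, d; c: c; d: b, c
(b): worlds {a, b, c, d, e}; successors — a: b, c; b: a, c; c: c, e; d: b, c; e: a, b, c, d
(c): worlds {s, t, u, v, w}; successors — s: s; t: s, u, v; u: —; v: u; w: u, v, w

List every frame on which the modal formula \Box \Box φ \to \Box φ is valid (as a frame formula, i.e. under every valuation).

(a)

Frame correspondent (Sahlqvist): \forall x \forall y (Rxy \to \exists z (Rxz \wedge Rzy)) — i.e. density.
(a): ✓.
(b): fails — Rab but no z with Raz and Rzb.
(c): fails — Rtv but no z with Rtz and Rzv.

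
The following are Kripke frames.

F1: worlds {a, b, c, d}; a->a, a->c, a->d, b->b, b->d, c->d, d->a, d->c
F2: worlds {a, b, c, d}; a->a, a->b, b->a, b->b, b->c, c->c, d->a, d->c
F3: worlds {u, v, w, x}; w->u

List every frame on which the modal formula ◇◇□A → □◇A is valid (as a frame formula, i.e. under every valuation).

This is the axiom for a generalized confluence (Geach) condition; its first-order frame correspondent is ∀x ∀y ∀z ((xR²y ∧ xRz) → ∃w (yRw ∧ zRw)).
F1: fails — aR²c, aRd but no w with cRw and dRw.
F2: fails — aR²c, aRa but no w with cRw and aRw.
F3: ✓.

F3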